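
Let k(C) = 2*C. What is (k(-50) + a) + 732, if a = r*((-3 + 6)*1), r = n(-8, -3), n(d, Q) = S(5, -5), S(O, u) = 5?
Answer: 647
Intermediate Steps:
n(d, Q) = 5
r = 5
a = 15 (a = 5*((-3 + 6)*1) = 5*(3*1) = 5*3 = 15)
(k(-50) + a) + 732 = (2*(-50) + 15) + 732 = (-100 + 15) + 732 = -85 + 732 = 647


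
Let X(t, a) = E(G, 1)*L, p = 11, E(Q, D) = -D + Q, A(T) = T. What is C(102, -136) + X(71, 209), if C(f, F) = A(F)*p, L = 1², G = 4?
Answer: -1493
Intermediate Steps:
E(Q, D) = Q - D
L = 1
X(t, a) = 3 (X(t, a) = (4 - 1*1)*1 = (4 - 1)*1 = 3*1 = 3)
C(f, F) = 11*F (C(f, F) = F*11 = 11*F)
C(102, -136) + X(71, 209) = 11*(-136) + 3 = -1496 + 3 = -1493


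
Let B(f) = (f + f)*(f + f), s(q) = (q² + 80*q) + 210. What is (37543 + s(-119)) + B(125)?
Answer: 104894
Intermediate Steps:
s(q) = 210 + q² + 80*q
B(f) = 4*f² (B(f) = (2*f)*(2*f) = 4*f²)
(37543 + s(-119)) + B(125) = (37543 + (210 + (-119)² + 80*(-119))) + 4*125² = (37543 + (210 + 14161 - 9520)) + 4*15625 = (37543 + 4851) + 62500 = 42394 + 62500 = 104894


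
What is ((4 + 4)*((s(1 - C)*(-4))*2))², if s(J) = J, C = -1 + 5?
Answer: 36864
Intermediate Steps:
C = 4
((4 + 4)*((s(1 - C)*(-4))*2))² = ((4 + 4)*(((1 - 1*4)*(-4))*2))² = (8*(((1 - 4)*(-4))*2))² = (8*(-3*(-4)*2))² = (8*(12*2))² = (8*24)² = 192² = 36864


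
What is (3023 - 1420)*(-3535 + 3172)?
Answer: -581889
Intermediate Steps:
(3023 - 1420)*(-3535 + 3172) = 1603*(-363) = -581889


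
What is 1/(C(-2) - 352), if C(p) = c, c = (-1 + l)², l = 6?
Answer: -1/327 ≈ -0.0030581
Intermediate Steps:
c = 25 (c = (-1 + 6)² = 5² = 25)
C(p) = 25
1/(C(-2) - 352) = 1/(25 - 352) = 1/(-327) = -1/327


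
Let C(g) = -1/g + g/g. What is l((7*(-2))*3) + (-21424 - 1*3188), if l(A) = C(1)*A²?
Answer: -24612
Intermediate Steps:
C(g) = 1 - 1/g (C(g) = -1/g + 1 = 1 - 1/g)
l(A) = 0 (l(A) = ((-1 + 1)/1)*A² = (1*0)*A² = 0*A² = 0)
l((7*(-2))*3) + (-21424 - 1*3188) = 0 + (-21424 - 1*3188) = 0 + (-21424 - 3188) = 0 - 24612 = -24612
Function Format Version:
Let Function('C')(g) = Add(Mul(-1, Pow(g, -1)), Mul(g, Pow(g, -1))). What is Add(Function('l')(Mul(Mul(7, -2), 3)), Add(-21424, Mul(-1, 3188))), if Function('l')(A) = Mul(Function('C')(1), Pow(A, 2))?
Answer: -24612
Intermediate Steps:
Function('C')(g) = Add(1, Mul(-1, Pow(g, -1))) (Function('C')(g) = Add(Mul(-1, Pow(g, -1)), 1) = Add(1, Mul(-1, Pow(g, -1))))
Function('l')(A) = 0 (Function('l')(A) = Mul(Mul(Pow(1, -1), Add(-1, 1)), Pow(A, 2)) = Mul(Mul(1, 0), Pow(A, 2)) = Mul(0, Pow(A, 2)) = 0)
Add(Function('l')(Mul(Mul(7, -2), 3)), Add(-21424, Mul(-1, 3188))) = Add(0, Add(-21424, Mul(-1, 3188))) = Add(0, Add(-21424, -3188)) = Add(0, -24612) = -24612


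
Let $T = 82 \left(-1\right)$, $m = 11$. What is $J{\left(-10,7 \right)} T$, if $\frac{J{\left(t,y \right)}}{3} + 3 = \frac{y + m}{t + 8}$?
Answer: $2952$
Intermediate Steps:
$J{\left(t,y \right)} = -9 + \frac{3 \left(11 + y\right)}{8 + t}$ ($J{\left(t,y \right)} = -9 + 3 \frac{y + 11}{t + 8} = -9 + 3 \frac{11 + y}{8 + t} = -9 + \frac{3 \left(11 + y\right)}{8 + t}$)
$T = -82$
$J{\left(-10,7 \right)} T = \frac{3 \left(-13 + 7 - -30\right)}{8 - 10} \left(-82\right) = \frac{3 \left(-13 + 7 + 30\right)}{-2} \left(-82\right) = 3 \left(- \frac{1}{2}\right) 24 \left(-82\right) = \left(-36\right) \left(-82\right) = 2952$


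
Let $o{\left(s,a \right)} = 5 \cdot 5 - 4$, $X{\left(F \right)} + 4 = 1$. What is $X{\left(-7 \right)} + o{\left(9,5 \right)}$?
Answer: $18$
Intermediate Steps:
$X{\left(F \right)} = -3$ ($X{\left(F \right)} = -4 + 1 = -3$)
$o{\left(s,a \right)} = 21$ ($o{\left(s,a \right)} = 25 - 4 = 21$)
$X{\left(-7 \right)} + o{\left(9,5 \right)} = -3 + 21 = 18$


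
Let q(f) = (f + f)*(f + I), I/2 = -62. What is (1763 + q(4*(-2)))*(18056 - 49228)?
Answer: -120791500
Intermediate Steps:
I = -124 (I = 2*(-62) = -124)
q(f) = 2*f*(-124 + f) (q(f) = (f + f)*(f - 124) = (2*f)*(-124 + f) = 2*f*(-124 + f))
(1763 + q(4*(-2)))*(18056 - 49228) = (1763 + 2*(4*(-2))*(-124 + 4*(-2)))*(18056 - 49228) = (1763 + 2*(-8)*(-124 - 8))*(-31172) = (1763 + 2*(-8)*(-132))*(-31172) = (1763 + 2112)*(-31172) = 3875*(-31172) = -120791500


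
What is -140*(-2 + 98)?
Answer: -13440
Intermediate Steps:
-140*(-2 + 98) = -140*96 = -13440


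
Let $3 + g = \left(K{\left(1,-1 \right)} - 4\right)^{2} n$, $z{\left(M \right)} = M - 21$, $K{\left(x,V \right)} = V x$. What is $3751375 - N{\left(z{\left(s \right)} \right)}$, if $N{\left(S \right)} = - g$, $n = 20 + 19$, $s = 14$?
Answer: $3752347$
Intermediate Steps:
$z{\left(M \right)} = -21 + M$ ($z{\left(M \right)} = M - 21 = -21 + M$)
$n = 39$
$g = 972$ ($g = -3 + \left(\left(-1\right) 1 - 4\right)^{2} \cdot 39 = -3 + \left(-1 - 4\right)^{2} \cdot 39 = -3 + \left(-5\right)^{2} \cdot 39 = -3 + 25 \cdot 39 = -3 + 975 = 972$)
$N{\left(S \right)} = -972$ ($N{\left(S \right)} = \left(-1\right) 972 = -972$)
$3751375 - N{\left(z{\left(s \right)} \right)} = 3751375 - -972 = 3751375 + 972 = 3752347$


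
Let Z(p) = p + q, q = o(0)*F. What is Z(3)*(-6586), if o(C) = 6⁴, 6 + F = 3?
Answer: 25586610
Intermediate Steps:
F = -3 (F = -6 + 3 = -3)
o(C) = 1296
q = -3888 (q = 1296*(-3) = -3888)
Z(p) = -3888 + p (Z(p) = p - 3888 = -3888 + p)
Z(3)*(-6586) = (-3888 + 3)*(-6586) = -3885*(-6586) = 25586610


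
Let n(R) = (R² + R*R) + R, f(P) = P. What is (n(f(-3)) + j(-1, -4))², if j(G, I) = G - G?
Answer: 225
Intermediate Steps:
n(R) = R + 2*R² (n(R) = (R² + R²) + R = 2*R² + R = R + 2*R²)
j(G, I) = 0
(n(f(-3)) + j(-1, -4))² = (-3*(1 + 2*(-3)) + 0)² = (-3*(1 - 6) + 0)² = (-3*(-5) + 0)² = (15 + 0)² = 15² = 225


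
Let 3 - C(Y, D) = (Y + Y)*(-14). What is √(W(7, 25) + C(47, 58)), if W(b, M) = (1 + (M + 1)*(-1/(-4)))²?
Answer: √5501/2 ≈ 37.084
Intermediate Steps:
C(Y, D) = 3 + 28*Y (C(Y, D) = 3 - (Y + Y)*(-14) = 3 - 2*Y*(-14) = 3 - (-28)*Y = 3 + 28*Y)
W(b, M) = (5/4 + M/4)² (W(b, M) = (1 + (1 + M)*(-1*(-¼)))² = (1 + (1 + M)*(¼))² = (1 + (¼ + M/4))² = (5/4 + M/4)²)
√(W(7, 25) + C(47, 58)) = √((5 + 25)²/16 + (3 + 28*47)) = √((1/16)*30² + (3 + 1316)) = √((1/16)*900 + 1319) = √(225/4 + 1319) = √(5501/4) = √5501/2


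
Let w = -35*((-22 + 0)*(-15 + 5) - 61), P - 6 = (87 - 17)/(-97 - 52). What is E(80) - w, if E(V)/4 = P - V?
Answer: 784801/149 ≈ 5267.1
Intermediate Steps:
P = 824/149 (P = 6 + (87 - 17)/(-97 - 52) = 6 + 70/(-149) = 6 + 70*(-1/149) = 6 - 70/149 = 824/149 ≈ 5.5302)
E(V) = 3296/149 - 4*V (E(V) = 4*(824/149 - V) = 3296/149 - 4*V)
w = -5565 (w = -35*(-22*(-10) - 61) = -35*(220 - 61) = -35*159 = -5565)
E(80) - w = (3296/149 - 4*80) - 1*(-5565) = (3296/149 - 320) + 5565 = -44384/149 + 5565 = 784801/149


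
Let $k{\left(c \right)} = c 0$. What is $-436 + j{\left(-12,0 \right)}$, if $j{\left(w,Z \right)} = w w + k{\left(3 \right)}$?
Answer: $-292$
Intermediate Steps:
$k{\left(c \right)} = 0$
$j{\left(w,Z \right)} = w^{2}$ ($j{\left(w,Z \right)} = w w + 0 = w^{2} + 0 = w^{2}$)
$-436 + j{\left(-12,0 \right)} = -436 + \left(-12\right)^{2} = -436 + 144 = -292$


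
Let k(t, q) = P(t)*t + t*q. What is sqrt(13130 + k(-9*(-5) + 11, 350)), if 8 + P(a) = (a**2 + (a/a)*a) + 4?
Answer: sqrt(211258) ≈ 459.63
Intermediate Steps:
P(a) = -4 + a + a**2 (P(a) = -8 + ((a**2 + (a/a)*a) + 4) = -8 + ((a**2 + 1*a) + 4) = -8 + ((a**2 + a) + 4) = -8 + ((a + a**2) + 4) = -8 + (4 + a + a**2) = -4 + a + a**2)
k(t, q) = q*t + t*(-4 + t + t**2) (k(t, q) = (-4 + t + t**2)*t + t*q = t*(-4 + t + t**2) + q*t = q*t + t*(-4 + t + t**2))
sqrt(13130 + k(-9*(-5) + 11, 350)) = sqrt(13130 + (-9*(-5) + 11)*(-4 + 350 + (-9*(-5) + 11) + (-9*(-5) + 11)**2)) = sqrt(13130 + (45 + 11)*(-4 + 350 + (45 + 11) + (45 + 11)**2)) = sqrt(13130 + 56*(-4 + 350 + 56 + 56**2)) = sqrt(13130 + 56*(-4 + 350 + 56 + 3136)) = sqrt(13130 + 56*3538) = sqrt(13130 + 198128) = sqrt(211258)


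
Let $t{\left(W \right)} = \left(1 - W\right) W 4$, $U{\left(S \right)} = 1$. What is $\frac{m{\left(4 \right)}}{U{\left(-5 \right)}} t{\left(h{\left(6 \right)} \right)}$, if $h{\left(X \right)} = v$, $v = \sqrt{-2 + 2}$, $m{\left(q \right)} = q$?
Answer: $0$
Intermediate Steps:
$v = 0$ ($v = \sqrt{0} = 0$)
$h{\left(X \right)} = 0$
$t{\left(W \right)} = 4 W \left(1 - W\right)$ ($t{\left(W \right)} = W \left(1 - W\right) 4 = 4 W \left(1 - W\right)$)
$\frac{m{\left(4 \right)}}{U{\left(-5 \right)}} t{\left(h{\left(6 \right)} \right)} = \frac{4}{1} \cdot 4 \cdot 0 \left(1 - 0\right) = 4 \cdot 1 \cdot 4 \cdot 0 \left(1 + 0\right) = 4 \cdot 4 \cdot 0 \cdot 1 = 4 \cdot 0 = 0$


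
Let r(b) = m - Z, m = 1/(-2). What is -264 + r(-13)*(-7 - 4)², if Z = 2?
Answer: -1133/2 ≈ -566.50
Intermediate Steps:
m = -½ (m = 1*(-½) = -½ ≈ -0.50000)
r(b) = -5/2 (r(b) = -½ - 1*2 = -½ - 2 = -5/2)
-264 + r(-13)*(-7 - 4)² = -264 - 5*(-7 - 4)²/2 = -264 - 5/2*(-11)² = -264 - 5/2*121 = -264 - 605/2 = -1133/2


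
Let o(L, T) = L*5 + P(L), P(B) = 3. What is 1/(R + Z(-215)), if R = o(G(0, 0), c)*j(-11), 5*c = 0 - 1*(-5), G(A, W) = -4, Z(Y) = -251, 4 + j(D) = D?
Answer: ¼ ≈ 0.25000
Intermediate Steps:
j(D) = -4 + D
c = 1 (c = (0 - 1*(-5))/5 = (0 + 5)/5 = (⅕)*5 = 1)
o(L, T) = 3 + 5*L (o(L, T) = L*5 + 3 = 5*L + 3 = 3 + 5*L)
R = 255 (R = (3 + 5*(-4))*(-4 - 11) = (3 - 20)*(-15) = -17*(-15) = 255)
1/(R + Z(-215)) = 1/(255 - 251) = 1/4 = ¼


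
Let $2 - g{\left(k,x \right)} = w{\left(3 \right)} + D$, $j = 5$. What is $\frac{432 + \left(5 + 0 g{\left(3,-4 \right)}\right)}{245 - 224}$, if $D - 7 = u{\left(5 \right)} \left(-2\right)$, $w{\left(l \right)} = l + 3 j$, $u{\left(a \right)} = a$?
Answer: $\frac{437}{21} \approx 20.81$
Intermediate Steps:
$w{\left(l \right)} = 15 + l$ ($w{\left(l \right)} = l + 3 \cdot 5 = l + 15 = 15 + l$)
$D = -3$ ($D = 7 + 5 \left(-2\right) = 7 - 10 = -3$)
$g{\left(k,x \right)} = -13$ ($g{\left(k,x \right)} = 2 - \left(\left(15 + 3\right) - 3\right) = 2 - \left(18 - 3\right) = 2 - 15 = -13$)
$\frac{432 + \left(5 + 0 g{\left(3,-4 \right)}\right)}{245 - 224} = \frac{432 + \left(5 + 0 \left(-13\right)\right)}{245 - 224} = \frac{432 + \left(5 + 0\right)}{21} = \left(432 + 5\right) \frac{1}{21} = 437 \cdot \frac{1}{21} = \frac{437}{21}$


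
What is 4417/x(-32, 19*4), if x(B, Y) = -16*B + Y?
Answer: 631/84 ≈ 7.5119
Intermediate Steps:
x(B, Y) = Y - 16*B
4417/x(-32, 19*4) = 4417/(19*4 - 16*(-32)) = 4417/(76 + 512) = 4417/588 = 4417*(1/588) = 631/84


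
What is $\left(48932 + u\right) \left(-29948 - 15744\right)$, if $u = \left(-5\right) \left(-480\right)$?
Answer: $-2345461744$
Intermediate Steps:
$u = 2400$
$\left(48932 + u\right) \left(-29948 - 15744\right) = \left(48932 + 2400\right) \left(-29948 - 15744\right) = 51332 \left(-45692\right) = -2345461744$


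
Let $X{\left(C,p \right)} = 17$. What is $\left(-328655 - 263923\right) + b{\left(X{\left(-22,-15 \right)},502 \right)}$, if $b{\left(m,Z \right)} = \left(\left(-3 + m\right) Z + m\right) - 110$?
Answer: $-585643$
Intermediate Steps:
$b{\left(m,Z \right)} = -110 + m + Z \left(-3 + m\right)$ ($b{\left(m,Z \right)} = \left(Z \left(-3 + m\right) + m\right) - 110 = \left(m + Z \left(-3 + m\right)\right) - 110 = -110 + m + Z \left(-3 + m\right)$)
$\left(-328655 - 263923\right) + b{\left(X{\left(-22,-15 \right)},502 \right)} = \left(-328655 - 263923\right) + \left(-110 + 17 - 1506 + 502 \cdot 17\right) = -592578 + \left(-110 + 17 - 1506 + 8534\right) = -592578 + 6935 = -585643$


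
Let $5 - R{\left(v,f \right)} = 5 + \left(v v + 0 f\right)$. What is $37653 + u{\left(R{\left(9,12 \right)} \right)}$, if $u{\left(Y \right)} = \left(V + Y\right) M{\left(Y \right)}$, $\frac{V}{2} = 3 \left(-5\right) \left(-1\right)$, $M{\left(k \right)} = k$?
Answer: $41784$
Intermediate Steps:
$V = 30$ ($V = 2 \cdot 3 \left(-5\right) \left(-1\right) = 2 \left(\left(-15\right) \left(-1\right)\right) = 2 \cdot 15 = 30$)
$R{\left(v,f \right)} = - v^{2}$ ($R{\left(v,f \right)} = 5 - \left(5 + \left(v v + 0 f\right)\right) = 5 - \left(5 + \left(v^{2} + 0\right)\right) = 5 - \left(5 + v^{2}\right) = - v^{2}$)
$u{\left(Y \right)} = Y \left(30 + Y\right)$ ($u{\left(Y \right)} = \left(30 + Y\right) Y = Y \left(30 + Y\right)$)
$37653 + u{\left(R{\left(9,12 \right)} \right)} = 37653 + - 9^{2} \left(30 - 9^{2}\right) = 37653 + \left(-1\right) 81 \left(30 - 81\right) = 37653 - 81 \left(30 - 81\right) = 37653 - -4131 = 37653 + 4131 = 41784$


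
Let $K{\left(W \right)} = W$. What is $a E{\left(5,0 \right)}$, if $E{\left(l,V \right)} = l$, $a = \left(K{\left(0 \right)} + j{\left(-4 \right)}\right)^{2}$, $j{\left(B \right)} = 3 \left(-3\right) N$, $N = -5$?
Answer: $10125$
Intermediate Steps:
$j{\left(B \right)} = 45$ ($j{\left(B \right)} = 3 \left(-3\right) \left(-5\right) = \left(-9\right) \left(-5\right) = 45$)
$a = 2025$ ($a = \left(0 + 45\right)^{2} = 45^{2} = 2025$)
$a E{\left(5,0 \right)} = 2025 \cdot 5 = 10125$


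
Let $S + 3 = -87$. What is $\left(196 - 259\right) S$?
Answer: $5670$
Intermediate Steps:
$S = -90$ ($S = -3 - 87 = -90$)
$\left(196 - 259\right) S = \left(196 - 259\right) \left(-90\right) = \left(-63\right) \left(-90\right) = 5670$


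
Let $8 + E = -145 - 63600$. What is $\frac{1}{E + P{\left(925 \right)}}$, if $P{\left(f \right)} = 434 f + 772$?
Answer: $\frac{1}{338469} \approx 2.9545 \cdot 10^{-6}$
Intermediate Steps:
$P{\left(f \right)} = 772 + 434 f$
$E = -63753$ ($E = -8 - 63745 = -63753$)
$\frac{1}{E + P{\left(925 \right)}} = \frac{1}{-63753 + \left(772 + 434 \cdot 925\right)} = \frac{1}{-63753 + \left(772 + 401450\right)} = \frac{1}{-63753 + 402222} = \frac{1}{338469}$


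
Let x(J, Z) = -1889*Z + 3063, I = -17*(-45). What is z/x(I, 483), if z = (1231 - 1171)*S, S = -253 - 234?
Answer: 2435/75777 ≈ 0.032134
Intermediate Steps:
S = -487
I = 765
z = -29220 (z = (1231 - 1171)*(-487) = 60*(-487) = -29220)
x(J, Z) = 3063 - 1889*Z
z/x(I, 483) = -29220/(3063 - 1889*483) = -29220/(3063 - 912387) = -29220/(-909324) = -29220*(-1/909324) = 2435/75777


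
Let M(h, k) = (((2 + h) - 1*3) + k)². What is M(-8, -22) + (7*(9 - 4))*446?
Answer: 16571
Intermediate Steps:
M(h, k) = (-1 + h + k)² (M(h, k) = (((2 + h) - 3) + k)² = ((-1 + h) + k)² = (-1 + h + k)²)
M(-8, -22) + (7*(9 - 4))*446 = (-1 - 8 - 22)² + (7*(9 - 4))*446 = (-31)² + (7*5)*446 = 961 + 35*446 = 961 + 15610 = 16571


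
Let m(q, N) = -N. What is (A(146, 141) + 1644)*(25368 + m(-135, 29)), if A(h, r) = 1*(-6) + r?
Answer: 45078081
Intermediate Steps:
A(h, r) = -6 + r
(A(146, 141) + 1644)*(25368 + m(-135, 29)) = ((-6 + 141) + 1644)*(25368 - 1*29) = (135 + 1644)*(25368 - 29) = 1779*25339 = 45078081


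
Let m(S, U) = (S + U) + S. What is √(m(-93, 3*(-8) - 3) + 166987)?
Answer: √166774 ≈ 408.38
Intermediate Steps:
m(S, U) = U + 2*S
√(m(-93, 3*(-8) - 3) + 166987) = √(((3*(-8) - 3) + 2*(-93)) + 166987) = √(((-24 - 3) - 186) + 166987) = √((-27 - 186) + 166987) = √(-213 + 166987) = √166774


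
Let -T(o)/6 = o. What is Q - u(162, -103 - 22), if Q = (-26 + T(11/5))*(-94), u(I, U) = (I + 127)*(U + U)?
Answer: 379674/5 ≈ 75935.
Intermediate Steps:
u(I, U) = 2*U*(127 + I) (u(I, U) = (127 + I)*(2*U) = 2*U*(127 + I))
T(o) = -6*o
Q = 18424/5 (Q = (-26 - 66/5)*(-94) = -196/5*(-94) = 18424/5 ≈ 3684.8)
Q - u(162, -103 - 22) = 18424/5 - 2*(-103 - 22)*(127 + 162) = 18424/5 - 2*(-125)*289 = 18424/5 - 1*(-72250) = 18424/5 + 72250 = 379674/5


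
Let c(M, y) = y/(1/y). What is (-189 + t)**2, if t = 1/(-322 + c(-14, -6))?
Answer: 2921943025/81796 ≈ 35722.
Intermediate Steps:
c(M, y) = y**2 (c(M, y) = y*y = y**2)
t = -1/286 (t = 1/(-322 + (-6)**2) = 1/(-322 + 36) = 1/(-286) = -1/286 ≈ -0.0034965)
(-189 + t)**2 = (-189 - 1/286)**2 = (-54055/286)**2 = 2921943025/81796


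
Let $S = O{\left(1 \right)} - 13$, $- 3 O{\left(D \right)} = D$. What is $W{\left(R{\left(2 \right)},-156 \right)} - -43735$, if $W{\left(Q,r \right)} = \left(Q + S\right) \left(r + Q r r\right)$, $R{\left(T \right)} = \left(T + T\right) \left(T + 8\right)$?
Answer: $25997975$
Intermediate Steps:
$O{\left(D \right)} = - \frac{D}{3}$
$R{\left(T \right)} = 2 T \left(8 + T\right)$
$S = - \frac{40}{3}$ ($S = \left(- \frac{1}{3}\right) 1 - 13 = - \frac{1}{3} - 13 = - \frac{40}{3} \approx -13.333$)
$W{\left(Q,r \right)} = \left(- \frac{40}{3} + Q\right) \left(r + Q r^{2}\right)$ ($W{\left(Q,r \right)} = \left(Q - \frac{40}{3}\right) \left(r + Q r r\right) = \left(- \frac{40}{3} + Q\right) \left(r + Q r^{2}\right)$)
$W{\left(R{\left(2 \right)},-156 \right)} - -43735 = \frac{1}{3} \left(-156\right) \left(-40 + 3 \cdot 2 \cdot 2 \left(8 + 2\right) - 40 \cdot 2 \cdot 2 \left(8 + 2\right) \left(-156\right) + 3 \left(-156\right) \left(2 \cdot 2 \left(8 + 2\right)\right)^{2}\right) - -43735 = \frac{1}{3} \left(-156\right) \left(-40 + 3 \cdot 2 \cdot 2 \cdot 10 - 40 \cdot 2 \cdot 2 \cdot 10 \left(-156\right) + 3 \left(-156\right) \left(2 \cdot 2 \cdot 10\right)^{2}\right) + 43735 = \frac{1}{3} \left(-156\right) \left(-40 + 3 \cdot 40 - 1600 \left(-156\right) + 3 \left(-156\right) 40^{2}\right) + 43735 = \frac{1}{3} \left(-156\right) \left(-40 + 120 + 249600 + 3 \left(-156\right) 1600\right) + 43735 = \frac{1}{3} \left(-156\right) \left(-40 + 120 + 249600 - 748800\right) + 43735 = \frac{1}{3} \left(-156\right) \left(-499120\right) + 43735 = 25954240 + 43735 = 25997975$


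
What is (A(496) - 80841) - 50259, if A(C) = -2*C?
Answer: -132092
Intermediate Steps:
(A(496) - 80841) - 50259 = (-2*496 - 80841) - 50259 = (-992 - 80841) - 50259 = -81833 - 50259 = -132092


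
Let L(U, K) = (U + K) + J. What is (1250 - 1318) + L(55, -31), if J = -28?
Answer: -72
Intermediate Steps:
L(U, K) = -28 + K + U (L(U, K) = (U + K) - 28 = (K + U) - 28 = -28 + K + U)
(1250 - 1318) + L(55, -31) = (1250 - 1318) + (-28 - 31 + 55) = -68 - 4 = -72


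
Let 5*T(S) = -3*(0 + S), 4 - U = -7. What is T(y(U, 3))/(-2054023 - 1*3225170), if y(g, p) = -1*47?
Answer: -47/8798655 ≈ -5.3417e-6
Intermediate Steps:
U = 11 (U = 4 - 1*(-7) = 4 + 7 = 11)
y(g, p) = -47
T(S) = -3*S/5 (T(S) = (-3*(0 + S))/5 = (-3*S)/5 = -3*S/5)
T(y(U, 3))/(-2054023 - 1*3225170) = (-3/5*(-47))/(-2054023 - 1*3225170) = 141/(5*(-2054023 - 3225170)) = (141/5)/(-5279193) = (141/5)*(-1/5279193) = -47/8798655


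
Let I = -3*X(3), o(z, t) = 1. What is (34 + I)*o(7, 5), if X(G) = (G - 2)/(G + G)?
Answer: 67/2 ≈ 33.500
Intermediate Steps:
X(G) = (-2 + G)/(2*G) (X(G) = (-2 + G)/((2*G)) = (-2 + G)*(1/(2*G)) = (-2 + G)/(2*G))
I = -½ (I = -3*(-2 + 3)/(2*3) = -3/(2*3) = -3*⅙ = -½ ≈ -0.50000)
(34 + I)*o(7, 5) = (34 - ½)*1 = (67/2)*1 = 67/2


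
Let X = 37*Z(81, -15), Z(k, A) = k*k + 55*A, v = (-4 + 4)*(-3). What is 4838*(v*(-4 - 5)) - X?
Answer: -212232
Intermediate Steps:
v = 0 (v = 0*(-3) = 0)
Z(k, A) = k² + 55*A
X = 212232 (X = 37*(81² + 55*(-15)) = 37*(6561 - 825) = 37*5736 = 212232)
4838*(v*(-4 - 5)) - X = 4838*(0*(-4 - 5)) - 1*212232 = 4838*(0*(-9)) - 212232 = 4838*0 - 212232 = 0 - 212232 = -212232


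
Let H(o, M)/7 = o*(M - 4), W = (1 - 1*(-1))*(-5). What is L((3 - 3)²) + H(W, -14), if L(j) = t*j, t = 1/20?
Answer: 1260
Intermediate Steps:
t = 1/20 ≈ 0.050000
L(j) = j/20
W = -10 (W = (1 + 1)*(-5) = 2*(-5) = -10)
H(o, M) = 7*o*(-4 + M) (H(o, M) = 7*(o*(M - 4)) = 7*(o*(-4 + M)) = 7*o*(-4 + M))
L((3 - 3)²) + H(W, -14) = (3 - 3)²/20 + 7*(-10)*(-4 - 14) = (1/20)*0² + 7*(-10)*(-18) = (1/20)*0 + 1260 = 0 + 1260 = 1260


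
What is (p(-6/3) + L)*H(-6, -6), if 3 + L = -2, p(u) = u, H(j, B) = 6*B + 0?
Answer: 252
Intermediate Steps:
H(j, B) = 6*B
L = -5 (L = -3 - 2 = -5)
(p(-6/3) + L)*H(-6, -6) = (-6/3 - 5)*(6*(-6)) = (-6*⅓ - 5)*(-36) = (-2 - 5)*(-36) = -7*(-36) = 252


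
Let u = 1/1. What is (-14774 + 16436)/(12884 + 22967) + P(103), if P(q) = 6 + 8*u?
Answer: 503576/35851 ≈ 14.046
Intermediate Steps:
u = 1
P(q) = 14 (P(q) = 6 + 8*1 = 6 + 8 = 14)
(-14774 + 16436)/(12884 + 22967) + P(103) = (-14774 + 16436)/(12884 + 22967) + 14 = 1662/35851 + 14 = 503576/35851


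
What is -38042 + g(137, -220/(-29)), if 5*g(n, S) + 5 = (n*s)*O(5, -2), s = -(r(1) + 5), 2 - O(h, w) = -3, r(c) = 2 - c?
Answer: -38865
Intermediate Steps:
O(h, w) = 5 (O(h, w) = 2 - 1*(-3) = 2 + 3 = 5)
s = -6 (s = -((2 - 1*1) + 5) = -((2 - 1) + 5) = -(1 + 5) = -1*6 = -6)
g(n, S) = -1 - 6*n (g(n, S) = -1 + ((n*(-6))*5)/5 = -1 + (-6*n*5)/5 = -1 + (-30*n)/5 = -1 - 6*n)
-38042 + g(137, -220/(-29)) = -38042 + (-1 - 6*137) = -38042 + (-1 - 822) = -38042 - 823 = -38865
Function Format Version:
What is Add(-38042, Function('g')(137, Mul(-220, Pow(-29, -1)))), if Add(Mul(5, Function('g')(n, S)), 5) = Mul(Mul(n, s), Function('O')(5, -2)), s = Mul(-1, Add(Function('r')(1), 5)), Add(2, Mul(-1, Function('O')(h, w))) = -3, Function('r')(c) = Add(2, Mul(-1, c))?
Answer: -38865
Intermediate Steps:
Function('O')(h, w) = 5 (Function('O')(h, w) = Add(2, Mul(-1, -3)) = Add(2, 3) = 5)
s = -6 (s = Mul(-1, Add(Add(2, Mul(-1, 1)), 5)) = Mul(-1, Add(Add(2, -1), 5)) = Mul(-1, Add(1, 5)) = Mul(-1, 6) = -6)
Function('g')(n, S) = Add(-1, Mul(-6, n)) (Function('g')(n, S) = Add(-1, Mul(Rational(1, 5), Mul(Mul(n, -6), 5))) = Add(-1, Mul(Rational(1, 5), Mul(Mul(-6, n), 5))) = Add(-1, Mul(Rational(1, 5), Mul(-30, n))) = Add(-1, Mul(-6, n)))
Add(-38042, Function('g')(137, Mul(-220, Pow(-29, -1)))) = Add(-38042, Add(-1, Mul(-6, 137))) = Add(-38042, Add(-1, -822)) = Add(-38042, -823) = -38865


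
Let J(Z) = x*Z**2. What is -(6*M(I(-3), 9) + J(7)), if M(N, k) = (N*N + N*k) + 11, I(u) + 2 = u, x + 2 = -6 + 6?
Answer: 152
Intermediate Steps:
x = -2 (x = -2 + (-6 + 6) = -2 + 0 = -2)
I(u) = -2 + u
M(N, k) = 11 + N**2 + N*k (M(N, k) = (N**2 + N*k) + 11 = 11 + N**2 + N*k)
J(Z) = -2*Z**2
-(6*M(I(-3), 9) + J(7)) = -(6*(11 + (-2 - 3)**2 + (-2 - 3)*9) - 2*7**2) = -(6*(11 + (-5)**2 - 5*9) - 2*49) = -(6*(11 + 25 - 45) - 98) = -(6*(-9) - 98) = -(-54 - 98) = -1*(-152) = 152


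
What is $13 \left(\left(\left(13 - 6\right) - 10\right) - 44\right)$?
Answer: $-611$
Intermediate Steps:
$13 \left(\left(\left(13 - 6\right) - 10\right) - 44\right) = 13 \left(\left(7 - 10\right) - 44\right) = 13 \left(-3 - 44\right) = 13 \left(-47\right) = -611$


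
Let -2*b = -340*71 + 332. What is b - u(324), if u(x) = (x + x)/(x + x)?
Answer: 11903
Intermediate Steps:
u(x) = 1 (u(x) = (2*x)/((2*x)) = (2*x)*(1/(2*x)) = 1)
b = 11904 (b = -(-340*71 + 332)/2 = -(-24140 + 332)/2 = -1/2*(-23808) = 11904)
b - u(324) = 11904 - 1*1 = 11904 - 1 = 11903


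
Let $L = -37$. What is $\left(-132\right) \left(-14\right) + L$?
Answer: $1811$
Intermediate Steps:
$\left(-132\right) \left(-14\right) + L = \left(-132\right) \left(-14\right) - 37 = 1848 - 37 = 1811$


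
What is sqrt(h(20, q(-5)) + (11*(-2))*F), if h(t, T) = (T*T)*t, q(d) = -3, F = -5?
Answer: sqrt(290) ≈ 17.029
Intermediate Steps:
h(t, T) = t*T**2 (h(t, T) = T**2*t = t*T**2)
sqrt(h(20, q(-5)) + (11*(-2))*F) = sqrt(20*(-3)**2 + (11*(-2))*(-5)) = sqrt(20*9 - 22*(-5)) = sqrt(180 + 110) = sqrt(290)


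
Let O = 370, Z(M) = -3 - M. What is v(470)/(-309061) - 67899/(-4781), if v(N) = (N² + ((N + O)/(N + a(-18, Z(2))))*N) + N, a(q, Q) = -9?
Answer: 9184257943809/681183115501 ≈ 13.483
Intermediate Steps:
v(N) = N + N² + N*(370 + N)/(-9 + N) (v(N) = (N² + ((N + 370)/(N - 9))*N) + N = (N² + ((370 + N)/(-9 + N))*N) + N = (N² + N*(370 + N)/(-9 + N)) + N = N + N² + N*(370 + N)/(-9 + N))
v(470)/(-309061) - 67899/(-4781) = (470*(361 + 470² - 7*470)/(-9 + 470))/(-309061) - 67899/(-4781) = (470*(361 + 220900 - 3290)/461)*(-1/309061) - 67899*(-1/4781) = (470*(1/461)*217971)*(-1/309061) + 67899/4781 = (102446370/461)*(-1/309061) + 67899/4781 = -102446370/142477121 + 67899/4781 = 9184257943809/681183115501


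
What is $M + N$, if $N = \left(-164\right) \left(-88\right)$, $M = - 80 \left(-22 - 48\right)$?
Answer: $20032$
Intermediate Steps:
$M = 5600$ ($M = \left(-80\right) \left(-70\right) = 5600$)
$N = 14432$
$M + N = 5600 + 14432 = 20032$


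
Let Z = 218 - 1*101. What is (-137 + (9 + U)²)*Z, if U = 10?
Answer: 26208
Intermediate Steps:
Z = 117 (Z = 218 - 101 = 117)
(-137 + (9 + U)²)*Z = (-137 + (9 + 10)²)*117 = (-137 + 19²)*117 = (-137 + 361)*117 = 224*117 = 26208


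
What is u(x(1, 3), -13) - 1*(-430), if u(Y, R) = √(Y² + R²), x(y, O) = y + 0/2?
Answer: 430 + √170 ≈ 443.04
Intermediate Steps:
x(y, O) = y (x(y, O) = y + 0*(½) = y + 0 = y)
u(Y, R) = √(R² + Y²)
u(x(1, 3), -13) - 1*(-430) = √((-13)² + 1²) - 1*(-430) = √(169 + 1) + 430 = √170 + 430 = 430 + √170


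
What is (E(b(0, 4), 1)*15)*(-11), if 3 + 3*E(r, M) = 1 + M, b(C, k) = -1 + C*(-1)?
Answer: 55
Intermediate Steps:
b(C, k) = -1 - C
E(r, M) = -⅔ + M/3 (E(r, M) = -1 + (1 + M)/3 = -1 + (⅓ + M/3) = -⅔ + M/3)
(E(b(0, 4), 1)*15)*(-11) = ((-⅔ + (⅓)*1)*15)*(-11) = ((-⅔ + ⅓)*15)*(-11) = -⅓*15*(-11) = -5*(-11) = 55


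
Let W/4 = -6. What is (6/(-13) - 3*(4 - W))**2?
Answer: 1205604/169 ≈ 7133.8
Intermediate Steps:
W = -24 (W = 4*(-6) = -24)
(6/(-13) - 3*(4 - W))**2 = (6/(-13) - 3*(4 - 1*(-24)))**2 = (6*(-1/13) - 3*(4 + 24))**2 = (-6/13 - 3*28)**2 = (-6/13 - 84)**2 = (-1098/13)**2 = 1205604/169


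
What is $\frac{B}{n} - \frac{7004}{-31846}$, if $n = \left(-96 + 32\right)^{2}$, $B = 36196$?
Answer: $\frac{147673275}{16305152} \approx 9.0569$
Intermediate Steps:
$n = 4096$ ($n = \left(-64\right)^{2} = 4096$)
$\frac{B}{n} - \frac{7004}{-31846} = \frac{36196}{4096} - \frac{7004}{-31846} = 36196 \cdot \frac{1}{4096} - - \frac{3502}{15923} = \frac{9049}{1024} + \frac{3502}{15923} = \frac{147673275}{16305152}$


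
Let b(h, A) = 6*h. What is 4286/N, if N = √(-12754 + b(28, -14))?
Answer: -2143*I*√12586/6293 ≈ -38.204*I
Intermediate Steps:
N = I*√12586 (N = √(-12754 + 6*28) = √(-12754 + 168) = √(-12586) = I*√12586 ≈ 112.19*I)
4286/N = 4286/((I*√12586)) = 4286*(-I*√12586/12586) = -2143*I*√12586/6293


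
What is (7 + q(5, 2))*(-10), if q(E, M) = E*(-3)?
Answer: 80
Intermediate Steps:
q(E, M) = -3*E
(7 + q(5, 2))*(-10) = (7 - 3*5)*(-10) = (7 - 15)*(-10) = -8*(-10) = 80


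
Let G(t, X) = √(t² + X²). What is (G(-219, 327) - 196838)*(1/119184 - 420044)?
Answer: 4927103558905805/59592 - 50062524095*√17210/39728 ≈ 8.2515e+10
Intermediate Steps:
G(t, X) = √(X² + t²)
(G(-219, 327) - 196838)*(1/119184 - 420044) = (√(327² + (-219)²) - 196838)*(1/119184 - 420044) = (√(106929 + 47961) - 196838)*(1/119184 - 420044) = (√154890 - 196838)*(-50062524095/119184) = (3*√17210 - 196838)*(-50062524095/119184) = (-196838 + 3*√17210)*(-50062524095/119184) = 4927103558905805/59592 - 50062524095*√17210/39728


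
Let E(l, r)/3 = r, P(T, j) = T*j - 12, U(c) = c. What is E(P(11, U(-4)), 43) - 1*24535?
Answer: -24406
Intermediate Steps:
P(T, j) = -12 + T*j
E(l, r) = 3*r
E(P(11, U(-4)), 43) - 1*24535 = 3*43 - 1*24535 = 129 - 24535 = -24406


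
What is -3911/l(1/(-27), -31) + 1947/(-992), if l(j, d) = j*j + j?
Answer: 1414129713/12896 ≈ 1.0966e+5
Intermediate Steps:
l(j, d) = j + j² (l(j, d) = j² + j = j + j²)
-3911/l(1/(-27), -31) + 1947/(-992) = -3911*(-27/(1 + 1/(-27))) + 1947/(-992) = -3911*(-27/(1 - 1/27)) + 1947*(-1/992) = -3911/((-1/27*26/27)) - 1947/992 = -3911/(-26/729) - 1947/992 = -3911*(-729/26) - 1947/992 = 2851119/26 - 1947/992 = 1414129713/12896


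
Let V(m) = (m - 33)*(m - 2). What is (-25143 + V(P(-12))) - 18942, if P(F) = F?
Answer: -43455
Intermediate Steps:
V(m) = (-33 + m)*(-2 + m)
(-25143 + V(P(-12))) - 18942 = (-25143 + (66 + (-12)² - 35*(-12))) - 18942 = (-25143 + (66 + 144 + 420)) - 18942 = (-25143 + 630) - 18942 = -24513 - 18942 = -43455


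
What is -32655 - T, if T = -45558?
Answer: 12903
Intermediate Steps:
-32655 - T = -32655 - 1*(-45558) = -32655 + 45558 = 12903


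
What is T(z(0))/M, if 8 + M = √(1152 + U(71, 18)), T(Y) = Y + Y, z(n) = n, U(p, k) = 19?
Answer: 0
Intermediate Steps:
T(Y) = 2*Y
M = -8 + √1171 (M = -8 + √(1152 + 19) = -8 + √1171 ≈ 26.220)
T(z(0))/M = (2*0)/(-8 + √1171) = 0/(-8 + √1171) = 0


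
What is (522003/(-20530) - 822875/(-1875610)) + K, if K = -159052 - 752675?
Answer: -1755408560870609/1925313665 ≈ -9.1175e+5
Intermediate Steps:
K = -911727
(522003/(-20530) - 822875/(-1875610)) + K = (522003/(-20530) - 822875/(-1875610)) - 911727 = (522003*(-1/20530) - 822875*(-1/1875610)) - 911727 = (-522003/20530 + 164575/375122) - 911727 = -48109021154/1925313665 - 911727 = -1755408560870609/1925313665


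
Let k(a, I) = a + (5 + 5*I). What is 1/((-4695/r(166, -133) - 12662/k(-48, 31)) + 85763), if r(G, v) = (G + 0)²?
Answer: 385784/33042313203 ≈ 1.1675e-5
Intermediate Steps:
r(G, v) = G²
k(a, I) = 5 + a + 5*I
1/((-4695/r(166, -133) - 12662/k(-48, 31)) + 85763) = 1/((-4695/(166²) - 12662/(5 - 48 + 5*31)) + 85763) = 1/((-4695/27556 - 12662/(5 - 48 + 155)) + 85763) = 1/((-4695*1/27556 - 12662/112) + 85763) = 1/((-4695/27556 - 12662*1/112) + 85763) = 1/((-4695/27556 - 6331/56) + 85763) = 1/(-43679989/385784 + 85763) = 1/(33042313203/385784) = 385784/33042313203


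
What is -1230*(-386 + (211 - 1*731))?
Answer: 1114380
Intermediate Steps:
-1230*(-386 + (211 - 1*731)) = -1230*(-386 + (211 - 731)) = -1230*(-386 - 520) = -1230*(-906) = -1*(-1114380) = 1114380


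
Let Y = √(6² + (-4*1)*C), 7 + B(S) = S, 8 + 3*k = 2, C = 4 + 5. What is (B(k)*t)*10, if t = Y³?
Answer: 0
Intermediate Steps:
C = 9
k = -2 (k = -8/3 + (⅓)*2 = -8/3 + ⅔ = -2)
B(S) = -7 + S
Y = 0 (Y = √(6² - 4*1*9) = √(36 - 4*9) = √(36 - 36) = √0 = 0)
t = 0 (t = 0³ = 0)
(B(k)*t)*10 = ((-7 - 2)*0)*10 = -9*0*10 = 0*10 = 0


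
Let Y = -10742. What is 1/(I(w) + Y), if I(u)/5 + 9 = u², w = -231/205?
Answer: -8405/90611374 ≈ -9.2759e-5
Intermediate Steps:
w = -231/205 (w = -231*1/205 = -231/205 ≈ -1.1268)
I(u) = -45 + 5*u²
1/(I(w) + Y) = 1/((-45 + 5*(-231/205)²) - 10742) = 1/((-45 + 5*(53361/42025)) - 10742) = 1/((-45 + 53361/8405) - 10742) = 1/(-324864/8405 - 10742) = 1/(-90611374/8405) = -8405/90611374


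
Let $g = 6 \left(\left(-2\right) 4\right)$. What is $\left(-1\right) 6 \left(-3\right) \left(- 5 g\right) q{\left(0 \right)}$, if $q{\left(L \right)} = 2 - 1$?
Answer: $4320$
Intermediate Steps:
$g = -48$ ($g = 6 \left(-8\right) = -48$)
$q{\left(L \right)} = 1$ ($q{\left(L \right)} = 2 - 1 = 1$)
$\left(-1\right) 6 \left(-3\right) \left(- 5 g\right) q{\left(0 \right)} = \left(-1\right) 6 \left(-3\right) \left(\left(-5\right) \left(-48\right)\right) 1 = \left(-6\right) \left(-3\right) 240 \cdot 1 = 18 \cdot 240 \cdot 1 = 4320 \cdot 1 = 4320$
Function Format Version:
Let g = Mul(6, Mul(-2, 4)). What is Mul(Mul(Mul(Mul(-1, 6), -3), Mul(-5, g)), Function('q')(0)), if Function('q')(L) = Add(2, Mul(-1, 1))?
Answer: 4320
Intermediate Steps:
g = -48 (g = Mul(6, -8) = -48)
Function('q')(L) = 1 (Function('q')(L) = Add(2, -1) = 1)
Mul(Mul(Mul(Mul(-1, 6), -3), Mul(-5, g)), Function('q')(0)) = Mul(Mul(Mul(Mul(-1, 6), -3), Mul(-5, -48)), 1) = Mul(Mul(Mul(-6, -3), 240), 1) = Mul(Mul(18, 240), 1) = Mul(4320, 1) = 4320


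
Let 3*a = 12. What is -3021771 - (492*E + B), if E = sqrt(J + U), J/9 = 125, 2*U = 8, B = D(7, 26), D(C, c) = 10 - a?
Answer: -3021777 - 492*sqrt(1129) ≈ -3.0383e+6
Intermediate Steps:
a = 4 (a = (1/3)*12 = 4)
D(C, c) = 6 (D(C, c) = 10 - 1*4 = 10 - 4 = 6)
B = 6
U = 4 (U = (1/2)*8 = 4)
J = 1125 (J = 9*125 = 1125)
E = sqrt(1129) (E = sqrt(1125 + 4) = sqrt(1129) ≈ 33.601)
-3021771 - (492*E + B) = -3021771 - (492*sqrt(1129) + 6) = -3021771 - (6 + 492*sqrt(1129)) = -3021771 + (-6 - 492*sqrt(1129)) = -3021777 - 492*sqrt(1129)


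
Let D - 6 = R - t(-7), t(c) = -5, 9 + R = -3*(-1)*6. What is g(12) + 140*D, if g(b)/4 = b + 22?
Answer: 2936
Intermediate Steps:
R = 9 (R = -9 - 3*(-1)*6 = -9 + 3*6 = -9 + 18 = 9)
D = 20 (D = 6 + (9 - 1*(-5)) = 6 + (9 + 5) = 6 + 14 = 20)
g(b) = 88 + 4*b (g(b) = 4*(b + 22) = 4*(22 + b) = 88 + 4*b)
g(12) + 140*D = (88 + 4*12) + 140*20 = (88 + 48) + 2800 = 136 + 2800 = 2936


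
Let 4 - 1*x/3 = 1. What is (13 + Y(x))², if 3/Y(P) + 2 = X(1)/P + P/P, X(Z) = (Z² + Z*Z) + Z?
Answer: 289/4 ≈ 72.250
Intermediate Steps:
X(Z) = Z + 2*Z² (X(Z) = (Z² + Z²) + Z = 2*Z² + Z = Z + 2*Z²)
x = 9 (x = 12 - 3*1 = 12 - 3 = 9)
Y(P) = 3/(-1 + 3/P) (Y(P) = 3/(-2 + ((1*(1 + 2*1))/P + P/P)) = 3/(-2 + ((1*(1 + 2))/P + 1)) = 3/(-2 + ((1*3)/P + 1)) = 3/(-2 + (3/P + 1)) = 3/(-2 + (1 + 3/P)) = 3/(-1 + 3/P))
(13 + Y(x))² = (13 - 3*9/(-3 + 9))² = (13 - 3*9/6)² = (13 - 3*9*⅙)² = (13 - 9/2)² = (17/2)² = 289/4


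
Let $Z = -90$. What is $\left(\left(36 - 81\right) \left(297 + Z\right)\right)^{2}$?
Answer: $86769225$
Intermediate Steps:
$\left(\left(36 - 81\right) \left(297 + Z\right)\right)^{2} = \left(\left(36 - 81\right) \left(297 - 90\right)\right)^{2} = \left(\left(-45\right) 207\right)^{2} = \left(-9315\right)^{2} = 86769225$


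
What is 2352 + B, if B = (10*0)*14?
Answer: 2352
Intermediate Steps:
B = 0 (B = 0*14 = 0)
2352 + B = 2352 + 0 = 2352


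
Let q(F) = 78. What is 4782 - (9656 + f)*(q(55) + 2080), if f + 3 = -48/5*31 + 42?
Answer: -101374036/5 ≈ -2.0275e+7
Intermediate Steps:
f = -1293/5 (f = -3 + (-48/5*31 + 42) = -3 + (-1488/5 + 42) = -3 - 1278/5 = -1293/5 ≈ -258.60)
4782 - (9656 + f)*(q(55) + 2080) = 4782 - (9656 - 1293/5)*(78 + 2080) = 4782 - 46987*2158/5 = 4782 - 1*101397946/5 = 4782 - 101397946/5 = -101374036/5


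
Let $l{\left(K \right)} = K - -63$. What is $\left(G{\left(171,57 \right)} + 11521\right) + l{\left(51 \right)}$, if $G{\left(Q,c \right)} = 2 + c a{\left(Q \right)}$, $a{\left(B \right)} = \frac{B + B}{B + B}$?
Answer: $11694$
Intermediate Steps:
$l{\left(K \right)} = 63 + K$ ($l{\left(K \right)} = K + 63 = 63 + K$)
$a{\left(B \right)} = 1$ ($a{\left(B \right)} = \frac{2 B}{2 B} = 2 B \frac{1}{2 B} = 1$)
$G{\left(Q,c \right)} = 2 + c$ ($G{\left(Q,c \right)} = 2 + c 1 = 2 + c$)
$\left(G{\left(171,57 \right)} + 11521\right) + l{\left(51 \right)} = \left(\left(2 + 57\right) + 11521\right) + \left(63 + 51\right) = \left(59 + 11521\right) + 114 = 11580 + 114 = 11694$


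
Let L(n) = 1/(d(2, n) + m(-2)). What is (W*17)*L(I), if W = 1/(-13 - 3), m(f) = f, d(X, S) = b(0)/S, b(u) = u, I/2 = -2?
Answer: 17/32 ≈ 0.53125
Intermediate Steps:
I = -4 (I = 2*(-2) = -4)
d(X, S) = 0 (d(X, S) = 0/S = 0)
L(n) = -½ (L(n) = 1/(0 - 2) = 1/(-2) = -½)
W = -1/16 (W = 1/(-16) = -1/16 ≈ -0.062500)
(W*17)*L(I) = -1/16*17*(-½) = -17/16*(-½) = 17/32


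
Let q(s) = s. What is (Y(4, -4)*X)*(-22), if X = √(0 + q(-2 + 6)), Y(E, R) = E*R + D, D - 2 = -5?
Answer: 836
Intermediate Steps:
D = -3 (D = 2 - 5 = -3)
Y(E, R) = -3 + E*R (Y(E, R) = E*R - 3 = -3 + E*R)
X = 2 (X = √(0 + (-2 + 6)) = √(0 + 4) = √4 = 2)
(Y(4, -4)*X)*(-22) = ((-3 + 4*(-4))*2)*(-22) = ((-3 - 16)*2)*(-22) = -19*2*(-22) = -38*(-22) = 836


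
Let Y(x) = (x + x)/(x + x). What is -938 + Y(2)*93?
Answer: -845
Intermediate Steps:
Y(x) = 1 (Y(x) = (2*x)/((2*x)) = (2*x)*(1/(2*x)) = 1)
-938 + Y(2)*93 = -938 + 1*93 = -938 + 93 = -845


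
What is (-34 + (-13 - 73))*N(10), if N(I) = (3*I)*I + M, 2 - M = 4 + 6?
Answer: -35040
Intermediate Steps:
M = -8 (M = 2 - (4 + 6) = 2 - 1*10 = 2 - 10 = -8)
N(I) = -8 + 3*I² (N(I) = (3*I)*I - 8 = 3*I² - 8 = -8 + 3*I²)
(-34 + (-13 - 73))*N(10) = (-34 + (-13 - 73))*(-8 + 3*10²) = (-34 - 86)*(-8 + 3*100) = -120*(-8 + 300) = -120*292 = -35040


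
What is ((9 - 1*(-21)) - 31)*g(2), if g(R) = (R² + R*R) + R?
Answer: -10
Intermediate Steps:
g(R) = R + 2*R² (g(R) = (R² + R²) + R = 2*R² + R = R + 2*R²)
((9 - 1*(-21)) - 31)*g(2) = ((9 - 1*(-21)) - 31)*(2*(1 + 2*2)) = ((9 + 21) - 31)*(2*(1 + 4)) = (30 - 31)*(2*5) = -1*10 = -10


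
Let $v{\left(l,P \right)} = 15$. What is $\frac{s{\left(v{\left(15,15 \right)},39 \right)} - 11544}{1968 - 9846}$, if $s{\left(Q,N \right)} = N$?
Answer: $\frac{295}{202} \approx 1.4604$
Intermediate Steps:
$\frac{s{\left(v{\left(15,15 \right)},39 \right)} - 11544}{1968 - 9846} = \frac{39 - 11544}{1968 - 9846} = - \frac{11505}{-7878} = \left(-11505\right) \left(- \frac{1}{7878}\right) = \frac{295}{202}$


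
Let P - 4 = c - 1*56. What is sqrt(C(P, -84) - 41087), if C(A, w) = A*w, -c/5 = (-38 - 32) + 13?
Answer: I*sqrt(60659) ≈ 246.29*I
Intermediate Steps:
c = 285 (c = -5*((-38 - 32) + 13) = -5*(-70 + 13) = -5*(-57) = 285)
P = 233 (P = 4 + (285 - 1*56) = 4 + (285 - 56) = 4 + 229 = 233)
sqrt(C(P, -84) - 41087) = sqrt(233*(-84) - 41087) = sqrt(-19572 - 41087) = sqrt(-60659) = I*sqrt(60659)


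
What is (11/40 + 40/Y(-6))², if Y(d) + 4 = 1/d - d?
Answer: 94497841/193600 ≈ 488.11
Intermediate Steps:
Y(d) = -4 + 1/d - d (Y(d) = -4 + (1/d - d) = -4 + 1/d - d)
(11/40 + 40/Y(-6))² = (11/40 + 40/(-4 + 1/(-6) - 1*(-6)))² = (11*(1/40) + 40/(-4 - ⅙ + 6))² = (11/40 + 40/(11/6))² = (11/40 + 40*(6/11))² = (11/40 + 240/11)² = (9721/440)² = 94497841/193600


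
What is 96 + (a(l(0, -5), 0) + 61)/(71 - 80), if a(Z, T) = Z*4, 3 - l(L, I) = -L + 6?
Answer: 815/9 ≈ 90.556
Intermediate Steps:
l(L, I) = -3 + L (l(L, I) = 3 - (-L + 6) = 3 - (6 - L) = 3 + (-6 + L) = -3 + L)
a(Z, T) = 4*Z
96 + (a(l(0, -5), 0) + 61)/(71 - 80) = 96 + (4*(-3 + 0) + 61)/(71 - 80) = 96 + (4*(-3) + 61)/(-9) = 96 - (-12 + 61)/9 = 96 - ⅑*49 = 96 - 49/9 = 815/9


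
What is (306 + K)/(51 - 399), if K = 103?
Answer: -409/348 ≈ -1.1753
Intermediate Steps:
(306 + K)/(51 - 399) = (306 + 103)/(51 - 399) = 409/(-348) = 409*(-1/348) = -409/348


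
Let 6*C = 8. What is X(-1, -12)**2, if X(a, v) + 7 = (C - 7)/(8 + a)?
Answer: 26896/441 ≈ 60.989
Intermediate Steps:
C = 4/3 (C = (1/6)*8 = 4/3 ≈ 1.3333)
X(a, v) = -7 - 17/(3*(8 + a)) (X(a, v) = -7 + (4/3 - 7)/(8 + a) = -7 - 17/(3*(8 + a)))
X(-1, -12)**2 = ((-185 - 21*(-1))/(3*(8 - 1)))**2 = ((1/3)*(-185 + 21)/7)**2 = ((1/3)*(1/7)*(-164))**2 = (-164/21)**2 = 26896/441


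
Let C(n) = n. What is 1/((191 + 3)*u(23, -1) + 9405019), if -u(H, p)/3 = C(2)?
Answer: 1/9403855 ≈ 1.0634e-7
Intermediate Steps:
u(H, p) = -6 (u(H, p) = -3*2 = -6)
1/((191 + 3)*u(23, -1) + 9405019) = 1/((191 + 3)*(-6) + 9405019) = 1/(194*(-6) + 9405019) = 1/(-1164 + 9405019) = 1/9403855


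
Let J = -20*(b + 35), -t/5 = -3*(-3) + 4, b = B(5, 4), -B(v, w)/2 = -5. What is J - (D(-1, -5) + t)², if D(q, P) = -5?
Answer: -5800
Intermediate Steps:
B(v, w) = 10 (B(v, w) = -2*(-5) = 10)
b = 10
t = -65 (t = -5*(-3*(-3) + 4) = -5*(9 + 4) = -5*13 = -65)
J = -900 (J = -20*(10 + 35) = -20*45 = -900)
J - (D(-1, -5) + t)² = -900 - (-5 - 65)² = -900 - 1*(-70)² = -900 - 1*4900 = -900 - 4900 = -5800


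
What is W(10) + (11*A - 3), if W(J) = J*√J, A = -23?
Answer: -256 + 10*√10 ≈ -224.38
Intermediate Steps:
W(J) = J^(3/2)
W(10) + (11*A - 3) = 10^(3/2) + (11*(-23) - 3) = 10*√10 + (-253 - 3) = 10*√10 - 256 = -256 + 10*√10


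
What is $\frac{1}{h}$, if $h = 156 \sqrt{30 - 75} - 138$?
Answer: $- \frac{23}{185694} - \frac{13 i \sqrt{5}}{30949} \approx -0.00012386 - 0.00093925 i$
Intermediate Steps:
$h = -138 + 468 i \sqrt{5}$ ($h = 156 \sqrt{-45} - 138 = 156 \cdot 3 i \sqrt{5} - 138 = 468 i \sqrt{5} - 138 = -138 + 468 i \sqrt{5} \approx -138.0 + 1046.5 i$)
$\frac{1}{h} = \frac{1}{-138 + 468 i \sqrt{5}}$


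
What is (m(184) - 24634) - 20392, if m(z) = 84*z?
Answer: -29570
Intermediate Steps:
(m(184) - 24634) - 20392 = (84*184 - 24634) - 20392 = (15456 - 24634) - 20392 = -9178 - 20392 = -29570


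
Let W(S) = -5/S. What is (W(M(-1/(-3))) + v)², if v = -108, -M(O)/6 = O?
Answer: 44521/4 ≈ 11130.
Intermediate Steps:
M(O) = -6*O
(W(M(-1/(-3))) + v)² = (-5/((-(-6)/(-3))) - 108)² = (-5/((-(-6)*(-1)/3)) - 108)² = (-5/((-6*⅓)) - 108)² = (-5/(-2) - 108)² = (-5*(-½) - 108)² = (5/2 - 108)² = (-211/2)² = 44521/4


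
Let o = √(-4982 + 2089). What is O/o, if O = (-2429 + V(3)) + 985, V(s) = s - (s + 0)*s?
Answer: 1450*I*√2893/2893 ≈ 26.958*I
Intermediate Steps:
V(s) = s - s² (V(s) = s - s*s = s - s²)
O = -1450 (O = (-2429 + 3*(1 - 1*3)) + 985 = (-2429 + 3*(1 - 3)) + 985 = (-2429 + 3*(-2)) + 985 = (-2429 - 6) + 985 = -2435 + 985 = -1450)
o = I*√2893 (o = √(-2893) = I*√2893 ≈ 53.787*I)
O/o = -1450*(-I*√2893/2893) = -(-1450)*I*√2893/2893 = 1450*I*√2893/2893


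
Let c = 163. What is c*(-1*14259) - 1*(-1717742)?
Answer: -606475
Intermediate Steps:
c*(-1*14259) - 1*(-1717742) = 163*(-1*14259) - 1*(-1717742) = 163*(-14259) + 1717742 = -2324217 + 1717742 = -606475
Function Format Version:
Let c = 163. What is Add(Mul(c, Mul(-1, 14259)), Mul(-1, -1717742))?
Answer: -606475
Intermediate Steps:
Add(Mul(c, Mul(-1, 14259)), Mul(-1, -1717742)) = Add(Mul(163, Mul(-1, 14259)), Mul(-1, -1717742)) = Add(Mul(163, -14259), 1717742) = Add(-2324217, 1717742) = -606475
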